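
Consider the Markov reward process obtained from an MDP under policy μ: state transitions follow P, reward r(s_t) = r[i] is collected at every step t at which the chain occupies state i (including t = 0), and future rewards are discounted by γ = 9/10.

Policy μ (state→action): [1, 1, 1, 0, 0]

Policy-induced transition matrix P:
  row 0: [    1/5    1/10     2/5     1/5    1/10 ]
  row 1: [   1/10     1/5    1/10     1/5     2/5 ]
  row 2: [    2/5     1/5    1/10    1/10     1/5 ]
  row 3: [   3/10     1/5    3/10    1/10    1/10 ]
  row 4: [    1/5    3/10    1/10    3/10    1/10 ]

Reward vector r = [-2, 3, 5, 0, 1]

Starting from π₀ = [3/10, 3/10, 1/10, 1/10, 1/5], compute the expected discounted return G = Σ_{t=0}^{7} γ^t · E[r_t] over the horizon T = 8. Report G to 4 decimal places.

G = 7.2694

t=0: π = [0.3000, 0.3000, 0.1000, 0.1000, 0.2000], E[r] = 1.0000, γ^t·E[r] = 1.000000, running G = 1.000000
t=1: π = [0.2000, 0.1900, 0.2100, 0.2000, 0.2000], E[r] = 1.4200, γ^t·E[r] = 1.278000, running G = 2.278000
t=2: π = [0.2430, 0.2000, 0.2000, 0.1790, 0.1780], E[r] = 1.2920, γ^t·E[r] = 1.046520, running G = 3.324520
t=3: π = [0.2379, 0.1935, 0.2087, 0.1799, 0.1800], E[r] = 1.3282, γ^t·E[r] = 0.968258, running G = 4.292778
t=4: π = [0.2404, 0.1942, 0.2074, 0.1791, 0.1789], E[r] = 1.3175, γ^t·E[r] = 0.864438, running G = 5.157216
t=5: π = [0.2400, 0.1939, 0.2079, 0.1792, 0.1790], E[r] = 1.3203, γ^t·E[r] = 0.779650, running G = 5.936866
t=6: π = [0.2401, 0.1939, 0.2078, 0.1792, 0.1790], E[r] = 1.3196, γ^t·E[r] = 0.701286, running G = 6.638152
t=7: π = [0.2401, 0.1939, 0.2079, 0.1792, 0.1790], E[r] = 1.3198, γ^t·E[r] = 0.631248, running G = 7.269400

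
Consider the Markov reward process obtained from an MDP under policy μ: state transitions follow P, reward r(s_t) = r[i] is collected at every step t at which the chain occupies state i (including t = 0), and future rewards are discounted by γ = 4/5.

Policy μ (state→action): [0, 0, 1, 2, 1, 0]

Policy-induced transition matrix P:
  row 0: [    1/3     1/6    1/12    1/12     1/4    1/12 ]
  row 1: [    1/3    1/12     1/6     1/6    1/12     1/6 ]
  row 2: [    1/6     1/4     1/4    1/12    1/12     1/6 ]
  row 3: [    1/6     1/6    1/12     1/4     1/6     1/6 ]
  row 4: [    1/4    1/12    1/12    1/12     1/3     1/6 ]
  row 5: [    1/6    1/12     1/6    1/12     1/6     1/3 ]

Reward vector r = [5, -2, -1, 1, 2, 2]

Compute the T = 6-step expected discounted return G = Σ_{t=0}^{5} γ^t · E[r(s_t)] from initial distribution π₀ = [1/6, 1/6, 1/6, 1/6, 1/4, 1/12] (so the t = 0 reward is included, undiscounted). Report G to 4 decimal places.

t=0: π = [0.1667, 0.1667, 0.1667, 0.1667, 0.2500, 0.0833], E[r] = 1.1667, γ^t·E[r] = 1.166667, running G = 1.166667
t=1: π = [0.2431, 0.1389, 0.1319, 0.1250, 0.1944, 0.1667], E[r] = 1.6528, γ^t·E[r] = 1.322222, running G = 2.488889
t=2: π = [0.2465, 0.1360, 0.1308, 0.1157, 0.1968, 0.1742], E[r] = 1.6875, γ^t·E[r] = 1.080000, running G = 3.568889
t=3: π = [0.2468, 0.1353, 0.1310, 0.1140, 0.1978, 0.1752], E[r] = 1.6923, γ^t·E[r] = 0.866444, running G = 4.435333
t=4: π = [0.2468, 0.1352, 0.1310, 0.1136, 0.1980, 0.1753], E[r] = 1.6929, γ^t·E[r] = 0.693407, running G = 5.128741
t=5: π = [0.2468, 0.1352, 0.1310, 0.1135, 0.1980, 0.1753], E[r] = 1.6930, γ^t·E[r] = 0.554766, running G = 5.683507

G = 5.6835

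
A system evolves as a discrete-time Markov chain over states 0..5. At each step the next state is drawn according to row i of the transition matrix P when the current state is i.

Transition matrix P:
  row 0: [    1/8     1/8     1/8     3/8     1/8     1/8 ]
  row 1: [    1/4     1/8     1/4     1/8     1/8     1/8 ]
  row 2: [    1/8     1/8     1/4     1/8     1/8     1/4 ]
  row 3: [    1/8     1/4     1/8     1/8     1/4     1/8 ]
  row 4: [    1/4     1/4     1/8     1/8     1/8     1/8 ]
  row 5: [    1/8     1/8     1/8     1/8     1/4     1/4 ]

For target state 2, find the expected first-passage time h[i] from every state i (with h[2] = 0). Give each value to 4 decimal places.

First-step conditioning: h[2] = 0; for i ≠ 2, h[i] = 1 + Σ_k P[i][k]·h[k].
  h[0] = 1 + 1/8·h[0] + 1/8·h[1] + 3/8·h[3] + 1/8·h[4] + 1/8·h[5]
  h[1] = 1 + 1/4·h[0] + 1/8·h[1] + 1/8·h[3] + 1/8·h[4] + 1/8·h[5]
  h[3] = 1 + 1/8·h[0] + 1/4·h[1] + 1/8·h[3] + 1/4·h[4] + 1/8·h[5]
  h[4] = 1 + 1/4·h[0] + 1/4·h[1] + 1/8·h[3] + 1/8·h[4] + 1/8·h[5]
  h[5] = 1 + 1/8·h[0] + 1/8·h[1] + 1/8·h[3] + 1/4·h[4] + 1/4·h[5]
Solving the 5×5 linear system over states ≠ 2 gives exactly h = [37744/5527, 33152/5527, 0, 37240/5527, 37296/5527, 37824/5527] (h[2] = 0 is the target).

h = [6.8290, 5.9982, 0.0000, 6.7378, 6.7480, 6.8435]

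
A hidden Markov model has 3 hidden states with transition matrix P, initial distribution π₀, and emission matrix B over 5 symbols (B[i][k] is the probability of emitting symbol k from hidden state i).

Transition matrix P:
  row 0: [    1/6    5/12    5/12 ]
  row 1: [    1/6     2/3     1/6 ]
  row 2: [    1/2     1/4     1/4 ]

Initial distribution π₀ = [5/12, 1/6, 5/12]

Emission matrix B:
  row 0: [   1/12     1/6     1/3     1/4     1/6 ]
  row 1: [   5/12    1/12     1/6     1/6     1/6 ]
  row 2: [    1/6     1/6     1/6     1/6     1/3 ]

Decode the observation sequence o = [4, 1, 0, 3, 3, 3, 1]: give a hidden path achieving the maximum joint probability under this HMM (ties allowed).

path = [2, 0, 1, 1, 1, 1, 1]

t=0: δ = [6.944e-02, 2.778e-02, 1.389e-01]  (obs o_0=4)
t=1: δ = [1.157e-02, 2.894e-03, 5.787e-03]  ψ = [2, 2, 2]  (obs o_1=1)
t=2: δ = [2.411e-04, 2.009e-03, 8.038e-04]  ψ = [2, 0, 0]  (obs o_2=0)
t=3: δ = [1.005e-04, 2.233e-04, 5.582e-05]  ψ = [2, 1, 1]  (obs o_3=3)
t=4: δ = [9.303e-06, 2.481e-05, 6.977e-06]  ψ = [1, 1, 0]  (obs o_4=3)
t=5: δ = [1.034e-06, 2.756e-06, 6.891e-07]  ψ = [1, 1, 1]  (obs o_5=3)
t=6: δ = [7.657e-08, 1.531e-07, 7.657e-08]  ψ = [1, 1, 1]  (obs o_6=1)
backtrack: best end state = 1; path = [2, 0, 1, 1, 1, 1, 1]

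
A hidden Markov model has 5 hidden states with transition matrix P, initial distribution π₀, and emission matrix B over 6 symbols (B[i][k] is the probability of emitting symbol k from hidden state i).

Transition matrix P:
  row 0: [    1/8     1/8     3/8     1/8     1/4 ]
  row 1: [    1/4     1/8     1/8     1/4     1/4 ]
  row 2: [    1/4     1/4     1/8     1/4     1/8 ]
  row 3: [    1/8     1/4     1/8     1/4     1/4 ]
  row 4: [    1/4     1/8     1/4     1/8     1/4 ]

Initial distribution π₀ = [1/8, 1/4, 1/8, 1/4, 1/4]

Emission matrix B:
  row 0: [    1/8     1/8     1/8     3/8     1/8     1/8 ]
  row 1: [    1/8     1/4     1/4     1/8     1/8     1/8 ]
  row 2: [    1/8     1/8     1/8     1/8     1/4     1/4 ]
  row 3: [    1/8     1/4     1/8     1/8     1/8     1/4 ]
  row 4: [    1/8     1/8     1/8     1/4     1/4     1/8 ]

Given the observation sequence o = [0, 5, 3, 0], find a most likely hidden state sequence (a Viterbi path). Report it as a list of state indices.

path = [4, 2, 0, 2]

t=0: δ = [1.562e-02, 3.125e-02, 1.562e-02, 3.125e-02, 3.125e-02]  (obs o_0=0)
t=1: δ = [9.766e-04, 9.766e-04, 1.953e-03, 1.953e-03, 9.766e-04]  ψ = [1, 3, 4, 1, 1]  (obs o_1=5)
t=2: δ = [1.831e-04, 6.104e-05, 4.578e-05, 6.104e-05, 1.221e-04]  ψ = [2, 2, 0, 2, 3]  (obs o_2=3)
t=3: δ = [3.815e-06, 2.861e-06, 8.583e-06, 2.861e-06, 5.722e-06]  ψ = [4, 0, 0, 0, 0]  (obs o_3=0)
backtrack: best end state = 2; path = [4, 2, 0, 2]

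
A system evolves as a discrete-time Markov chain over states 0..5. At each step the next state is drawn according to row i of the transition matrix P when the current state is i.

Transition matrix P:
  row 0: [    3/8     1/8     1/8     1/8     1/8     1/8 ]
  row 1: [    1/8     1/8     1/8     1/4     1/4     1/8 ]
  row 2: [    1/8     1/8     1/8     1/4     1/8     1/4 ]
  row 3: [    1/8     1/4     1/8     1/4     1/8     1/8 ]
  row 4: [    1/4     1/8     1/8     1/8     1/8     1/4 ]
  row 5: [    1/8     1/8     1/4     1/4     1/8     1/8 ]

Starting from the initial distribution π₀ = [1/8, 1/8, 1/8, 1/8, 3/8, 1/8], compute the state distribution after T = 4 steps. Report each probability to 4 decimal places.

t=0: π = [0.1250, 0.1250, 0.1250, 0.1250, 0.3750, 0.1250]
t=1: π = [0.2031, 0.1406, 0.1406, 0.1875, 0.1406, 0.1875]
t=2: π = [0.1934, 0.1484, 0.1484, 0.2070, 0.1426, 0.1602]
t=3: π = [0.1912, 0.1509, 0.1450, 0.2080, 0.1436, 0.1614]
t=4: π = [0.1907, 0.1510, 0.1452, 0.2082, 0.1439, 0.1611]

π = [0.1907, 0.1510, 0.1452, 0.2082, 0.1439, 0.1611]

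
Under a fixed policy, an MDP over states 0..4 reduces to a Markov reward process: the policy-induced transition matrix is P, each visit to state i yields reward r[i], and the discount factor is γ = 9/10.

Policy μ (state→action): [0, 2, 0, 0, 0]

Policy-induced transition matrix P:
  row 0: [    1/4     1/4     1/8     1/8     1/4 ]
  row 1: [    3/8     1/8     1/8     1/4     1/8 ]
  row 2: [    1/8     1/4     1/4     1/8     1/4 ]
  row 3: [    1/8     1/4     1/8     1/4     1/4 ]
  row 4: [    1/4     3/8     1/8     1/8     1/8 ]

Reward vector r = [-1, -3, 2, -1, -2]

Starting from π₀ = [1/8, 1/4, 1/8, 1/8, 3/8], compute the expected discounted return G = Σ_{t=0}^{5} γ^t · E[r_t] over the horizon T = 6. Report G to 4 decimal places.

t=0: π = [0.1250, 0.2500, 0.1250, 0.1250, 0.3750], E[r] = -1.5000, γ^t·E[r] = -1.500000, running G = -1.500000
t=1: π = [0.2500, 0.2656, 0.1406, 0.1719, 0.1719], E[r] = -1.2813, γ^t·E[r] = -1.153125, running G = -2.653125
t=2: π = [0.2441, 0.2383, 0.1426, 0.1797, 0.1953], E[r] = -1.2441, γ^t·E[r] = -1.007754, running G = -3.660879
t=3: π = [0.2395, 0.2446, 0.1428, 0.1772, 0.1958], E[r] = -1.2566, γ^t·E[r] = -0.916055, running G = -4.576934
t=4: π = [0.2406, 0.2439, 0.1429, 0.1777, 0.1949], E[r] = -1.2542, γ^t·E[r] = -0.822868, running G = -5.399802
t=5: π = [0.2404, 0.2439, 0.1429, 0.1777, 0.1951], E[r] = -1.2543, γ^t·E[r] = -0.740674, running G = -6.140476

G = -6.1405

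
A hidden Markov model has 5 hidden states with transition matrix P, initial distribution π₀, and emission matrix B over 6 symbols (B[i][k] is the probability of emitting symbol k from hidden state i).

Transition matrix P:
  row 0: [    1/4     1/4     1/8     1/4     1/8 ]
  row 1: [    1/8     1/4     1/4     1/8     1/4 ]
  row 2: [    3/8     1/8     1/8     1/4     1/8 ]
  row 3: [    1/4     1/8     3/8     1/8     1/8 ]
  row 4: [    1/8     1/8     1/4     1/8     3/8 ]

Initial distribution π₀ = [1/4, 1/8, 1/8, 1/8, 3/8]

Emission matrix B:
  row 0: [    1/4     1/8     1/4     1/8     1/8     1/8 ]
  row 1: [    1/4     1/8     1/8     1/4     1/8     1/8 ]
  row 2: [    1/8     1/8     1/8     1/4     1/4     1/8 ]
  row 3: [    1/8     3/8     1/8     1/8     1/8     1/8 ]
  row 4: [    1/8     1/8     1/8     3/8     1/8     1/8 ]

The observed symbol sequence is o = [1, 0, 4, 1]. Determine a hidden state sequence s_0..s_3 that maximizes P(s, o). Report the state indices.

t=0: δ = [3.125e-02, 1.562e-02, 1.562e-02, 4.688e-02, 4.688e-02]  (obs o_0=1)
t=1: δ = [2.930e-03, 1.953e-03, 2.197e-03, 9.766e-04, 2.197e-03]  ψ = [3, 0, 3, 0, 4]  (obs o_1=0)
t=2: δ = [1.030e-04, 9.155e-05, 1.373e-04, 9.155e-05, 1.030e-04]  ψ = [2, 0, 4, 0, 4]  (obs o_2=4)
t=3: δ = [6.437e-06, 3.219e-06, 4.292e-06, 1.287e-05, 4.828e-06]  ψ = [2, 0, 3, 2, 4]  (obs o_3=1)
backtrack: best end state = 3; path = [4, 4, 2, 3]

path = [4, 4, 2, 3]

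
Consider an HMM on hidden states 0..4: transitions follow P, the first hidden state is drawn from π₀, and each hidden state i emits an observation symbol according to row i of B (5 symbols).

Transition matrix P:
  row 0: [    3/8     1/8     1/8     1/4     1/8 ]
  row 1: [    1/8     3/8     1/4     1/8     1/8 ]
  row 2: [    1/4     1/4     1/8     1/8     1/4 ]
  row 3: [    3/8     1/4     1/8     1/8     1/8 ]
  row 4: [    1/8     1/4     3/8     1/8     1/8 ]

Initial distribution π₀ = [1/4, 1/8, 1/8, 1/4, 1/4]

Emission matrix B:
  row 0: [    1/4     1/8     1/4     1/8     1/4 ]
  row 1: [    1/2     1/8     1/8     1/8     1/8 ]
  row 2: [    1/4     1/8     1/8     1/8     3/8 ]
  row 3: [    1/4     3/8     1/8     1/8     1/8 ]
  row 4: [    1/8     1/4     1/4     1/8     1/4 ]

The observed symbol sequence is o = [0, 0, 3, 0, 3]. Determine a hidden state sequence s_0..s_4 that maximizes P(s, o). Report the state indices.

t=0: δ = [6.250e-02, 6.250e-02, 3.125e-02, 6.250e-02, 3.125e-02]  (obs o_0=0)
t=1: δ = [5.859e-03, 1.172e-02, 3.906e-03, 3.906e-03, 9.766e-04]  ψ = [0, 1, 1, 0, 0]  (obs o_1=0)
t=2: δ = [2.747e-04, 5.493e-04, 3.662e-04, 1.831e-04, 1.831e-04]  ψ = [0, 1, 1, 0, 1]  (obs o_2=3)
t=3: δ = [2.575e-05, 1.030e-04, 3.433e-05, 1.717e-05, 1.144e-05]  ψ = [0, 1, 1, 0, 2]  (obs o_3=0)
t=4: δ = [1.609e-06, 4.828e-06, 3.219e-06, 1.609e-06, 1.609e-06]  ψ = [1, 1, 1, 1, 1]  (obs o_4=3)
backtrack: best end state = 1; path = [1, 1, 1, 1, 1]

path = [1, 1, 1, 1, 1]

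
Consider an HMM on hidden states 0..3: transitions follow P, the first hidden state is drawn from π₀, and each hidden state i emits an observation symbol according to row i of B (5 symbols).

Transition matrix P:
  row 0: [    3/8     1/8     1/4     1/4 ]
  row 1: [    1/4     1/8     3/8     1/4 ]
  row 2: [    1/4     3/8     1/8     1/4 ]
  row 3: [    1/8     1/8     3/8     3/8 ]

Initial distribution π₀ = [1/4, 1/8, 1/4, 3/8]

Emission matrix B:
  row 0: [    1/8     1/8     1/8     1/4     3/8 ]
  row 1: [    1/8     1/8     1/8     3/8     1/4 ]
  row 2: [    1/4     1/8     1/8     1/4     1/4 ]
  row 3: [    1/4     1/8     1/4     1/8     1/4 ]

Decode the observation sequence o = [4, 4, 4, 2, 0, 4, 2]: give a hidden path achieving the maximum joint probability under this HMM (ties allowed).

t=0: δ = [9.375e-02, 3.125e-02, 6.250e-02, 9.375e-02]  (obs o_0=4)
t=1: δ = [1.318e-02, 5.859e-03, 8.789e-03, 8.789e-03]  ψ = [0, 2, 3, 3]  (obs o_1=4)
t=2: δ = [1.854e-03, 8.240e-04, 8.240e-04, 8.240e-04]  ψ = [0, 2, 0, 0]  (obs o_2=4)
t=3: δ = [8.690e-05, 3.862e-05, 5.794e-05, 1.159e-04]  ψ = [0, 2, 0, 0]  (obs o_3=2)
t=4: δ = [4.074e-06, 2.716e-06, 1.086e-05, 1.086e-05]  ψ = [0, 2, 3, 3]  (obs o_4=0)
t=5: δ = [1.018e-06, 1.018e-06, 1.018e-06, 1.018e-06]  ψ = [2, 2, 3, 3]  (obs o_5=4)
t=6: δ = [4.774e-08, 4.774e-08, 4.774e-08, 9.548e-08]  ψ = [0, 2, 1, 3]  (obs o_6=2)
backtrack: best end state = 3; path = [0, 0, 0, 3, 3, 3, 3]

path = [0, 0, 0, 3, 3, 3, 3]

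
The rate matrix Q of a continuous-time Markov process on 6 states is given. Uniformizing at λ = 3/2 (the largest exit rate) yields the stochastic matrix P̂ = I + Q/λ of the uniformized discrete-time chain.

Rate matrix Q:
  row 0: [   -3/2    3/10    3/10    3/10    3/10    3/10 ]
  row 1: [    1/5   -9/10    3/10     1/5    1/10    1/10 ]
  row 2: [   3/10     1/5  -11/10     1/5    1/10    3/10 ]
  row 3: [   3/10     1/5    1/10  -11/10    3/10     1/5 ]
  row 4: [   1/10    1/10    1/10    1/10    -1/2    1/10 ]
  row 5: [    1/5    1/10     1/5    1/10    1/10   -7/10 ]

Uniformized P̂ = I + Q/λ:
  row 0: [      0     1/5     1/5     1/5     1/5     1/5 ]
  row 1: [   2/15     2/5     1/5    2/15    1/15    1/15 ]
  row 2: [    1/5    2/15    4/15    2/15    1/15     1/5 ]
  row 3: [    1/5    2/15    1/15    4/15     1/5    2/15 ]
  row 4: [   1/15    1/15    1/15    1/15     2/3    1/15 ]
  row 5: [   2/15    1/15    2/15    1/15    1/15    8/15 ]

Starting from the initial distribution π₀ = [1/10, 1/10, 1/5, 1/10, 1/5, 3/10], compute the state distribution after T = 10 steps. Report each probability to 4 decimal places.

t=0: π = [0.1000, 0.1000, 0.2000, 0.1000, 0.2000, 0.3000]
t=1: π = [0.1267, 0.1333, 0.1533, 0.1200, 0.2133, 0.2533]
t=2: π = [0.1204, 0.1462, 0.1489, 0.1267, 0.2276, 0.2302]
t=3: π = [0.1205, 0.1498, 0.1473, 0.1277, 0.2361, 0.2185]
t=4: π = [0.1199, 0.1510, 0.1467, 0.1281, 0.2414, 0.2128]
t=5: π = [0.1196, 0.1513, 0.1463, 0.1281, 0.2446, 0.2101]
t=6: π = [0.1194, 0.1513, 0.1461, 0.1281, 0.2465, 0.2087]
t=7: π = [0.1193, 0.1513, 0.1459, 0.1280, 0.2475, 0.2080]
t=8: π = [0.1192, 0.1513, 0.1458, 0.1280, 0.2482, 0.2076]
t=9: π = [0.1191, 0.1512, 0.1457, 0.1280, 0.2485, 0.2074]
t=10: π = [0.1191, 0.1512, 0.1457, 0.1279, 0.2487, 0.2073]

π = [0.1191, 0.1512, 0.1457, 0.1279, 0.2487, 0.2073]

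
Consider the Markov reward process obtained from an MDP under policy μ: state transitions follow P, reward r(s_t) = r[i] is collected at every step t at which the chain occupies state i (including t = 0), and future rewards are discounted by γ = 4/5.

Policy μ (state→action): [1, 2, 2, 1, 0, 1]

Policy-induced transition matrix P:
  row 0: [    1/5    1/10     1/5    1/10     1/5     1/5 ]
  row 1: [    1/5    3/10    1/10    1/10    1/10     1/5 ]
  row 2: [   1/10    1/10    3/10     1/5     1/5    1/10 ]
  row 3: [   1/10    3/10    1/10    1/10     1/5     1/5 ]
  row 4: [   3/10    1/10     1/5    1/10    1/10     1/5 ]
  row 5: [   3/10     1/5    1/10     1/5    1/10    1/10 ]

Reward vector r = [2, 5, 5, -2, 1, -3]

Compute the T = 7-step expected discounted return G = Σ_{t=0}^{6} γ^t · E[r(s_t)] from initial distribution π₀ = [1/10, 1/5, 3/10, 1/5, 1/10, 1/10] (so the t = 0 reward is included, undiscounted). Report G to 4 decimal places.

t=0: π = [0.1000, 0.2000, 0.3000, 0.2000, 0.1000, 0.1000], E[r] = 2.1000, γ^t·E[r] = 2.100000, running G = 2.100000
t=1: π = [0.1700, 0.1900, 0.1800, 0.1400, 0.1600, 0.1600], E[r] = 1.5900, γ^t·E[r] = 1.272000, running G = 3.372000
t=2: π = [0.2000, 0.1820, 0.1690, 0.1340, 0.1490, 0.1660], E[r] = 1.5380, γ^t·E[r] = 0.984320, running G = 4.356320
t=3: π = [0.2012, 0.1798, 0.1687, 0.1335, 0.1503, 0.1665], E[r] = 1.5287, γ^t·E[r] = 0.782694, running G = 5.139014
t=4: π = [0.2015, 0.1793, 0.1689, 0.1335, 0.1503, 0.1665], E[r] = 1.5278, γ^t·E[r] = 0.625779, running G = 5.764793
t=5: π = [0.2014, 0.1792, 0.1690, 0.1335, 0.1504, 0.1665], E[r] = 1.5277, γ^t·E[r] = 0.500586, running G = 6.265379
t=6: π = [0.2014, 0.1792, 0.1690, 0.1335, 0.1504, 0.1665], E[r] = 1.5277, γ^t·E[r] = 0.400467, running G = 6.665846

G = 6.6658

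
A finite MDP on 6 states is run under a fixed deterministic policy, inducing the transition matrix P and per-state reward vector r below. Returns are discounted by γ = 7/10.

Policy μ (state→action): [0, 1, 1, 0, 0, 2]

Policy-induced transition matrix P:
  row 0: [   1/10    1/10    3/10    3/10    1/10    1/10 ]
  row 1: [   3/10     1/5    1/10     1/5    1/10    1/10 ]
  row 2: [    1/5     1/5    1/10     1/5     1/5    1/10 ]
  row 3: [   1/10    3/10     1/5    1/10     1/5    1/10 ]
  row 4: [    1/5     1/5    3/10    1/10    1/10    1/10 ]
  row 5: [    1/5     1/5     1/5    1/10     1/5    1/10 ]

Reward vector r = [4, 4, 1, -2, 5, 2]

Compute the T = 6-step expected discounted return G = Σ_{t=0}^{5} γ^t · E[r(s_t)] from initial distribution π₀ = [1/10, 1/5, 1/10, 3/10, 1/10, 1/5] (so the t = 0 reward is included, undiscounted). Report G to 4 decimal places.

G = 6.2043

t=0: π = [0.1000, 0.2000, 0.1000, 0.3000, 0.1000, 0.2000], E[r] = 1.6000, γ^t·E[r] = 1.600000, running G = 1.600000
t=1: π = [0.1800, 0.2200, 0.1900, 0.1500, 0.1600, 0.1000], E[r] = 2.4900, γ^t·E[r] = 1.743000, running G = 3.343000
t=2: π = [0.1890, 0.1970, 0.1930, 0.1770, 0.1440, 0.1000], E[r] = 2.3030, γ^t·E[r] = 1.128470, running G = 4.471470
t=3: π = [0.1831, 0.1988, 0.1943, 0.1768, 0.1470, 0.1000], E[r] = 2.3033, γ^t·E[r] = 0.790032, running G = 5.261502
t=4: π = [0.1839, 0.1994, 0.1937, 0.1759, 0.1471, 0.1000], E[r] = 2.3104, γ^t·E[r] = 0.554734, running G = 5.816236
t=5: π = [0.1840, 0.1992, 0.1938, 0.1761, 0.1470, 0.1000], E[r] = 2.3091, γ^t·E[r] = 0.388086, running G = 6.204322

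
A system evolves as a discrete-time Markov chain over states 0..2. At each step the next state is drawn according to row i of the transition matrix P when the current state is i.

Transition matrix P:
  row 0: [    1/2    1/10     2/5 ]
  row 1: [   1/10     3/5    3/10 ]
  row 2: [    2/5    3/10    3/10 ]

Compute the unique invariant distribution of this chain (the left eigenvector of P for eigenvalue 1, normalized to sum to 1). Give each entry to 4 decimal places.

π = [0.3333, 0.3333, 0.3333]

Balance equations π_j = Σ_i π_i·P[i][j]:
  π_0 = 1/2·π_0 + 1/10·π_1 + 2/5·π_2
  π_1 = 1/10·π_0 + 3/5·π_1 + 3/10·π_2
  normalize: π_0 + π_1 + π_2 = 1
Solving the linear system gives exactly π = [1/3, 1/3, 1/3].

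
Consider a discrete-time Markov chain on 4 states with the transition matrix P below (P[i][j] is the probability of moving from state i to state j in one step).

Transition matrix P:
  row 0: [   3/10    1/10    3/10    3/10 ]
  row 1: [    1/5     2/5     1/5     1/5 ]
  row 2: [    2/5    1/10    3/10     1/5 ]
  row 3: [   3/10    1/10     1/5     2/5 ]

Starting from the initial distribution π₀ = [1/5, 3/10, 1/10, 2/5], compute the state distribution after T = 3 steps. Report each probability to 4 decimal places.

π = [0.3094, 0.1471, 0.2555, 0.2880]

t=0: π = [0.2000, 0.3000, 0.1000, 0.4000]
t=1: π = [0.2800, 0.1900, 0.2300, 0.3000]
t=2: π = [0.3040, 0.1570, 0.2510, 0.2880]
t=3: π = [0.3094, 0.1471, 0.2555, 0.2880]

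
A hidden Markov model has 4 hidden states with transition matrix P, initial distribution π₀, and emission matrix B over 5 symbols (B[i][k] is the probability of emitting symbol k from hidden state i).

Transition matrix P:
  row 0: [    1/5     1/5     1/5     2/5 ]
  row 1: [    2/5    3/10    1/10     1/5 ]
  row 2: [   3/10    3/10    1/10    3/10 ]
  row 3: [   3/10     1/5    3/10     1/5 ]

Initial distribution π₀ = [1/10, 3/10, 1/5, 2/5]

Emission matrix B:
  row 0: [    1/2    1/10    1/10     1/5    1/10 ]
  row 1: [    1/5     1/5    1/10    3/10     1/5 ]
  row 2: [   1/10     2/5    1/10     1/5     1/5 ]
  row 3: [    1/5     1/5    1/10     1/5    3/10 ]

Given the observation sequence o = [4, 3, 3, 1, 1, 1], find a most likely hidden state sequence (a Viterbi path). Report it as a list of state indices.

t=0: δ = [1.000e-02, 6.000e-02, 4.000e-02, 1.200e-01]  (obs o_0=4)
t=1: δ = [7.200e-03, 7.200e-03, 7.200e-03, 4.800e-03]  ψ = [3, 3, 3, 3]  (obs o_1=3)
t=2: δ = [5.760e-04, 6.480e-04, 2.880e-04, 5.760e-04]  ψ = [1, 1, 0, 0]  (obs o_2=3)
t=3: δ = [2.592e-05, 3.888e-05, 6.912e-05, 4.608e-05]  ψ = [1, 1, 3, 0]  (obs o_3=1)
t=4: δ = [2.074e-06, 4.147e-06, 5.530e-06, 4.147e-06]  ψ = [2, 2, 3, 2]  (obs o_4=1)
t=5: δ = [1.659e-07, 3.318e-07, 4.977e-07, 3.318e-07]  ψ = [1, 2, 3, 2]  (obs o_5=1)
backtrack: best end state = 2; path = [3, 0, 3, 2, 3, 2]

path = [3, 0, 3, 2, 3, 2]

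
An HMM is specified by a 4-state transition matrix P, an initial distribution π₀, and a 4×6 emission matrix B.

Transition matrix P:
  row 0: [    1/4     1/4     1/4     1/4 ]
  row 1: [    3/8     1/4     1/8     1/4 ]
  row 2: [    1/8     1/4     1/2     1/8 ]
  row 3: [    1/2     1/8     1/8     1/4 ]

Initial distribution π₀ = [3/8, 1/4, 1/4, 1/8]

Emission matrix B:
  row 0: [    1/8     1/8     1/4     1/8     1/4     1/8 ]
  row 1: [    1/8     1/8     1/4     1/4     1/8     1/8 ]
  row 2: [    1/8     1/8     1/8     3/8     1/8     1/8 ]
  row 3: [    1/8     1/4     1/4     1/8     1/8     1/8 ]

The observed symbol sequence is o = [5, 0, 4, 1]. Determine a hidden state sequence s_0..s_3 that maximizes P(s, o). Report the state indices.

t=0: δ = [4.688e-02, 3.125e-02, 3.125e-02, 1.562e-02]  (obs o_0=5)
t=1: δ = [1.465e-03, 1.465e-03, 1.953e-03, 1.465e-03]  ψ = [0, 0, 2, 0]  (obs o_1=0)
t=2: δ = [1.831e-04, 6.104e-05, 1.221e-04, 4.578e-05]  ψ = [3, 2, 2, 0]  (obs o_2=4)
t=3: δ = [5.722e-06, 5.722e-06, 7.629e-06, 1.144e-05]  ψ = [0, 0, 2, 0]  (obs o_3=1)
backtrack: best end state = 3; path = [0, 3, 0, 3]

path = [0, 3, 0, 3]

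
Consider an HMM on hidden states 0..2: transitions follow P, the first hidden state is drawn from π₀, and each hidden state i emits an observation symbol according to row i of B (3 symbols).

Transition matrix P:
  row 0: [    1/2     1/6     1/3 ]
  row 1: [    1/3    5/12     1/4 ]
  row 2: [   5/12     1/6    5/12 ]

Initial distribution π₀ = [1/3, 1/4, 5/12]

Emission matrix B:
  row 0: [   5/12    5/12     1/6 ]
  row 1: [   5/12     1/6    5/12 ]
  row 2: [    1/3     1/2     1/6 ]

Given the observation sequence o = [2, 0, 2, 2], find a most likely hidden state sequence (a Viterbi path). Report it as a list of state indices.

path = [1, 1, 1, 1]

t=0: δ = [5.556e-02, 1.042e-01, 6.944e-02]  (obs o_0=2)
t=1: δ = [1.447e-02, 1.808e-02, 9.645e-03]  ψ = [1, 1, 2]  (obs o_1=0)
t=2: δ = [1.206e-03, 3.140e-03, 8.038e-04]  ψ = [0, 1, 0]  (obs o_2=2)
t=3: δ = [1.744e-04, 5.451e-04, 1.308e-04]  ψ = [1, 1, 1]  (obs o_3=2)
backtrack: best end state = 1; path = [1, 1, 1, 1]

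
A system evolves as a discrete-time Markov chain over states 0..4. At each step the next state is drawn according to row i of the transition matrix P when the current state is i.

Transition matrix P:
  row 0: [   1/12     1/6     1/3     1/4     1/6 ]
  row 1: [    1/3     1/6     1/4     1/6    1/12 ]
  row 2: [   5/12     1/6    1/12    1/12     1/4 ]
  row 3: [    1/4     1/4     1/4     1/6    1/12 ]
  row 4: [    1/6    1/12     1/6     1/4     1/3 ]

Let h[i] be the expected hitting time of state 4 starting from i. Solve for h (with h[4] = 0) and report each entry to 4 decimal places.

h = [6.3779, 6.9037, 5.8768, 6.9475, 0.0000]

First-step conditioning: h[4] = 0; for i ≠ 4, h[i] = 1 + Σ_k P[i][k]·h[k].
  h[0] = 1 + 1/12·h[0] + 1/6·h[1] + 1/3·h[2] + 1/4·h[3]
  h[1] = 1 + 1/3·h[0] + 1/6·h[1] + 1/4·h[2] + 1/6·h[3]
  h[2] = 1 + 5/12·h[0] + 1/6·h[1] + 1/12·h[2] + 1/12·h[3]
  h[3] = 1 + 1/4·h[0] + 1/4·h[1] + 1/4·h[2] + 1/6·h[3]
Solving the 4×4 linear system over states ≠ 4 gives exactly h = [13974/2191, 15126/2191, 12876/2191, 15222/2191, 0] (h[4] = 0 is the target).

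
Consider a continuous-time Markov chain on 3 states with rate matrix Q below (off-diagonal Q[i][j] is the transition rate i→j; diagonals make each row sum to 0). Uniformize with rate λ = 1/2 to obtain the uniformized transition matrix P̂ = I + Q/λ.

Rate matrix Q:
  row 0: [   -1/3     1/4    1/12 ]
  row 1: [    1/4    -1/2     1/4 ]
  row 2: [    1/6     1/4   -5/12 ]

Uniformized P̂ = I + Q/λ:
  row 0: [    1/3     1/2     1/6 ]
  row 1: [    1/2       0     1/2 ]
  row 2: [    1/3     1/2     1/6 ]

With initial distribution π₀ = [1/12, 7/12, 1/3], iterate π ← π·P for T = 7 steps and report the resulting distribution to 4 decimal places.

t=0: π = [0.0833, 0.5833, 0.3333]
t=1: π = [0.4306, 0.2083, 0.3611]
t=2: π = [0.3681, 0.3958, 0.2361]
t=3: π = [0.3993, 0.3021, 0.2986]
t=4: π = [0.3837, 0.3490, 0.2674]
t=5: π = [0.3915, 0.3255, 0.2830]
t=6: π = [0.3876, 0.3372, 0.2752]
t=7: π = [0.3895, 0.3314, 0.2791]

π = [0.3895, 0.3314, 0.2791]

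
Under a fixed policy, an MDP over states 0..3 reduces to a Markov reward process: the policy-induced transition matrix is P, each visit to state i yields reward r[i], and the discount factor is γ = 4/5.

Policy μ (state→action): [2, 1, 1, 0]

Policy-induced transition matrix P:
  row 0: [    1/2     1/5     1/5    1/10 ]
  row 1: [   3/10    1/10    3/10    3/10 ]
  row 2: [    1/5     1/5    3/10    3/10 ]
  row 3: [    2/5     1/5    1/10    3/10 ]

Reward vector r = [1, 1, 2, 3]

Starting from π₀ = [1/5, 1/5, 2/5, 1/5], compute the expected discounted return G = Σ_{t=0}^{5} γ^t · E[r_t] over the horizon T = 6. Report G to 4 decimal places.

G = 6.3723

t=0: π = [0.2000, 0.2000, 0.4000, 0.2000], E[r] = 1.8000, γ^t·E[r] = 1.800000, running G = 1.800000
t=1: π = [0.3200, 0.1800, 0.2400, 0.2600], E[r] = 1.7600, γ^t·E[r] = 1.408000, running G = 3.208000
t=2: π = [0.3660, 0.1820, 0.2160, 0.2360], E[r] = 1.6880, γ^t·E[r] = 1.080320, running G = 4.288320
t=3: π = [0.3752, 0.1818, 0.2162, 0.2268], E[r] = 1.6698, γ^t·E[r] = 0.854938, running G = 5.143258
t=4: π = [0.3761, 0.1818, 0.2171, 0.2250], E[r] = 1.6670, γ^t·E[r] = 0.682820, running G = 5.826077
t=5: π = [0.3760, 0.1818, 0.2174, 0.2248], E[r] = 1.6670, γ^t·E[r] = 0.546229, running G = 6.372306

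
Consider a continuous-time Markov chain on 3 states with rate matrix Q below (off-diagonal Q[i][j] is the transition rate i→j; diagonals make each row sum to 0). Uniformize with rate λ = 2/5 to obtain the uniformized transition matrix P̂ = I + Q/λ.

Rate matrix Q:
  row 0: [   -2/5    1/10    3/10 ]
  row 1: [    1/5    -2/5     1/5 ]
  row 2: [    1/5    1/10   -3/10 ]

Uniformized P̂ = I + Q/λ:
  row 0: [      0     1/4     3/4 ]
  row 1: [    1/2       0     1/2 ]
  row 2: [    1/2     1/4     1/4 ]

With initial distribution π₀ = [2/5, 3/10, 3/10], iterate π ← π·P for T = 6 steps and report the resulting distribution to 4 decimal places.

π = [0.3344, 0.2000, 0.4656]

t=0: π = [0.4000, 0.3000, 0.3000]
t=1: π = [0.3000, 0.1750, 0.5250]
t=2: π = [0.3500, 0.2063, 0.4438]
t=3: π = [0.3250, 0.1984, 0.4766]
t=4: π = [0.3375, 0.2004, 0.4621]
t=5: π = [0.3313, 0.1999, 0.4688]
t=6: π = [0.3344, 0.2000, 0.4656]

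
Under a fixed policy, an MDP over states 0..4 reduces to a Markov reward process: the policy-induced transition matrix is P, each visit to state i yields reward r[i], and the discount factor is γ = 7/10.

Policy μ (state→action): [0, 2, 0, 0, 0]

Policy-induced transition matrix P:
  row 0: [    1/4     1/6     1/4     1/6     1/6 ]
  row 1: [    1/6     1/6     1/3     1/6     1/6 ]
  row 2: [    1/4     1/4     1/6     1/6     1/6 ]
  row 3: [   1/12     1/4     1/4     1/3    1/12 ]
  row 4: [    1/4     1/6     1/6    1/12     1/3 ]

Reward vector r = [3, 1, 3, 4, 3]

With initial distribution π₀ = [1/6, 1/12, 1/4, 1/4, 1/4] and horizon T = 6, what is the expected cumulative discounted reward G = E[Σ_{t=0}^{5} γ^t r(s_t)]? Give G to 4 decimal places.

t=0: π = [0.1667, 0.0833, 0.2500, 0.2500, 0.2500], E[r] = 3.0833, γ^t·E[r] = 3.083333, running G = 3.083333
t=1: π = [0.2014, 0.2083, 0.2153, 0.1875, 0.1875], E[r] = 2.7708, γ^t·E[r] = 1.939583, running G = 5.022917
t=2: π = [0.2014, 0.2002, 0.2338, 0.1823, 0.1823], E[r] = 2.7818, γ^t·E[r] = 1.363096, running G = 6.386013
t=3: π = [0.2029, 0.2013, 0.2320, 0.1819, 0.1819], E[r] = 2.7792, γ^t·E[r] = 0.953257, running G = 7.339270
t=4: π = [0.2029, 0.2012, 0.2323, 0.1818, 0.1818], E[r] = 2.7795, γ^t·E[r] = 0.667360, running G = 8.006631
t=5: π = [0.2029, 0.2012, 0.2323, 0.1818, 0.1818], E[r] = 2.7795, γ^t·E[r] = 0.467145, running G = 8.473775

G = 8.4738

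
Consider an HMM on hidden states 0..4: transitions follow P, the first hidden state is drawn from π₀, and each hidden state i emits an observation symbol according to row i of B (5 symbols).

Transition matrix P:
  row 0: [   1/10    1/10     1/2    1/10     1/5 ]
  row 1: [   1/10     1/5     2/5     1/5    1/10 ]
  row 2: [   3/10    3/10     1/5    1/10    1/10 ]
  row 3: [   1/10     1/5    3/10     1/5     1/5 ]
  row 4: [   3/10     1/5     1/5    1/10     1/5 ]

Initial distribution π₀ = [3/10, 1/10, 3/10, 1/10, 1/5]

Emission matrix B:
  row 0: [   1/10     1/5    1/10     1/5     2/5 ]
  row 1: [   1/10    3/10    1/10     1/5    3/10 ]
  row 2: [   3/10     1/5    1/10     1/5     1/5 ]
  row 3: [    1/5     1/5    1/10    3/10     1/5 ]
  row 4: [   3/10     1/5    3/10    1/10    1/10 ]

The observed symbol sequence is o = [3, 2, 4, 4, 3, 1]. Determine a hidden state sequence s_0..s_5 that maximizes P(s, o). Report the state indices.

t=0: δ = [6.000e-02, 2.000e-02, 6.000e-02, 3.000e-02, 2.000e-02]  (obs o_0=3)
t=1: δ = [1.800e-03, 1.800e-03, 3.000e-03, 6.000e-04, 3.600e-03]  ψ = [2, 2, 0, 0, 0]  (obs o_1=2)
t=2: δ = [4.320e-04, 2.700e-04, 1.800e-04, 7.200e-05, 7.200e-05]  ψ = [4, 2, 0, 1, 4]  (obs o_2=4)
t=3: δ = [2.160e-05, 1.620e-05, 4.320e-05, 1.080e-05, 8.640e-06]  ψ = [2, 1, 0, 1, 0]  (obs o_3=4)
t=4: δ = [2.592e-06, 2.592e-06, 2.160e-06, 1.296e-06, 4.320e-07]  ψ = [2, 2, 0, 2, 0]  (obs o_4=3)
t=5: δ = [1.296e-07, 1.944e-07, 2.592e-07, 1.037e-07, 1.037e-07]  ψ = [2, 2, 0, 1, 0]  (obs o_5=1)
backtrack: best end state = 2; path = [0, 4, 0, 2, 0, 2]

path = [0, 4, 0, 2, 0, 2]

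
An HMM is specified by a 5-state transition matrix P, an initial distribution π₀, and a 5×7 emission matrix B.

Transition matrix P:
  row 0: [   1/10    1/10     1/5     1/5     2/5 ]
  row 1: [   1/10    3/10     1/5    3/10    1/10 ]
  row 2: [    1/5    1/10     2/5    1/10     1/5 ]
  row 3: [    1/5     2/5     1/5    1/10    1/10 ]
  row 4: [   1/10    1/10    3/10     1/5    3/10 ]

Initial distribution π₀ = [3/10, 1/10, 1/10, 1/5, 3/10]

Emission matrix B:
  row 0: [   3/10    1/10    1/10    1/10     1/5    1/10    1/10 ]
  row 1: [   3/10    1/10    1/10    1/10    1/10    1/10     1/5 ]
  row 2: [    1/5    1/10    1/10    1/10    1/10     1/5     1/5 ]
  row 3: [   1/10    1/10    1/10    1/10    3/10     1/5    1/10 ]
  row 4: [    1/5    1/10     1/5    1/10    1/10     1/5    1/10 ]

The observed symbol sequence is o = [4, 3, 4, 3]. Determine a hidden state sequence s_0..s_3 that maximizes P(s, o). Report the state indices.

t=0: δ = [6.000e-02, 1.000e-02, 1.000e-02, 6.000e-02, 3.000e-02]  (obs o_0=4)
t=1: δ = [1.200e-03, 2.400e-03, 1.200e-03, 1.200e-03, 2.400e-03]  ψ = [3, 3, 0, 0, 0]  (obs o_1=3)
t=2: δ = [4.800e-05, 7.200e-05, 7.200e-05, 2.160e-04, 7.200e-05]  ψ = [1, 1, 4, 1, 4]  (obs o_2=4)
t=3: δ = [4.320e-06, 8.640e-06, 4.320e-06, 2.160e-06, 2.160e-06]  ψ = [3, 3, 3, 1, 3]  (obs o_3=3)
backtrack: best end state = 1; path = [3, 1, 3, 1]

path = [3, 1, 3, 1]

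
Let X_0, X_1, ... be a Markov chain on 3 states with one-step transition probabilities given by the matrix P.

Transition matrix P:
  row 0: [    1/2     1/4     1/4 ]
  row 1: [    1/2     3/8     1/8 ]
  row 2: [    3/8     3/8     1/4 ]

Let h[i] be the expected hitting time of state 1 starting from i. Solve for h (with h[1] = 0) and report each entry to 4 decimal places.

First-step conditioning: h[1] = 0; for i ≠ 1, h[i] = 1 + Σ_k P[i][k]·h[k].
  h[0] = 1 + 1/2·h[0] + 1/4·h[2]
  h[2] = 1 + 3/8·h[0] + 1/4·h[2]
Solving the 2×2 linear system over states ≠ 1 gives exactly h = [32/9, 0, 28/9] (h[1] = 0 is the target).

h = [3.5556, 0.0000, 3.1111]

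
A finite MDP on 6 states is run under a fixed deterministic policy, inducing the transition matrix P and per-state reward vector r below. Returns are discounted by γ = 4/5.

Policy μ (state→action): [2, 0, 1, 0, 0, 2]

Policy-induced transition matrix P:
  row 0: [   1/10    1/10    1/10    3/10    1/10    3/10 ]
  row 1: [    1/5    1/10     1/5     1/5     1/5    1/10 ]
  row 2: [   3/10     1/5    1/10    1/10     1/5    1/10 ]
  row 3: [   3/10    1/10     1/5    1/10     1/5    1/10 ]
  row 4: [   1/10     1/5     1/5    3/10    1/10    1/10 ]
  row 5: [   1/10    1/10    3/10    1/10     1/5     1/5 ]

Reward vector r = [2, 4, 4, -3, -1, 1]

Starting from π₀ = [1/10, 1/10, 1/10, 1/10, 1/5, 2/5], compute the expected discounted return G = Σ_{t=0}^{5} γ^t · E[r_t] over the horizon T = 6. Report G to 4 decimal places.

t=0: π = [0.1000, 0.1000, 0.1000, 0.1000, 0.2000, 0.4000], E[r] = 0.9000, γ^t·E[r] = 0.900000, running G = 0.900000
t=1: π = [0.1500, 0.1300, 0.2200, 0.1700, 0.1700, 0.1600], E[r] = 1.1800, γ^t·E[r] = 0.944000, running G = 1.844000
t=2: π = [0.1910, 0.1390, 0.1790, 0.1770, 0.1680, 0.1460], E[r] = 1.1010, γ^t·E[r] = 0.704640, running G = 2.548640
t=3: π = [0.1851, 0.1347, 0.1776, 0.1857, 0.1641, 0.1528], E[r] = 1.0510, γ^t·E[r] = 0.538112, running G = 3.086752
t=4: π = [0.1861, 0.1342, 0.1790, 0.1833, 0.1651, 0.1523], E[r] = 1.0623, γ^t·E[r] = 0.435106, running G = 3.521858
t=5: π = [0.1859, 0.1344, 0.1787, 0.1837, 0.1649, 0.1525], E[r] = 1.0609, γ^t·E[r] = 0.347623, running G = 3.869481

G = 3.8695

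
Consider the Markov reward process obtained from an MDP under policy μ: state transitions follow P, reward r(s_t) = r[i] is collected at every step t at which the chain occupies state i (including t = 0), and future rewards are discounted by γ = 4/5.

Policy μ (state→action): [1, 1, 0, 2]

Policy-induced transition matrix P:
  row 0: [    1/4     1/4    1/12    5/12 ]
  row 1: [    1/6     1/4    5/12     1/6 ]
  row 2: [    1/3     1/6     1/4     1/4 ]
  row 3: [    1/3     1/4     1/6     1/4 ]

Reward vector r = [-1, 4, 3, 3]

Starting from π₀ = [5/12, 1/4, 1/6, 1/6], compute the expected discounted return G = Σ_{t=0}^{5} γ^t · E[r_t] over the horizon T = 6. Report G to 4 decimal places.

G = 7.3991

t=0: π = [0.4167, 0.2500, 0.1667, 0.1667], E[r] = 1.5833, γ^t·E[r] = 1.583333, running G = 1.583333
t=1: π = [0.2569, 0.2361, 0.2083, 0.2986], E[r] = 2.2083, γ^t·E[r] = 1.766667, running G = 3.350000
t=2: π = [0.2726, 0.2326, 0.2216, 0.2731], E[r] = 2.1424, γ^t·E[r] = 1.371111, running G = 4.721111
t=3: π = [0.2718, 0.2315, 0.2206, 0.2760], E[r] = 2.1441, γ^t·E[r] = 1.097802, running G = 5.818914
t=4: π = [0.2721, 0.2316, 0.2203, 0.2760], E[r] = 2.1433, γ^t·E[r] = 0.877877, running G = 6.696790
t=5: π = [0.2721, 0.2316, 0.2203, 0.2760], E[r] = 2.1434, γ^t·E[r] = 0.702356, running G = 7.399146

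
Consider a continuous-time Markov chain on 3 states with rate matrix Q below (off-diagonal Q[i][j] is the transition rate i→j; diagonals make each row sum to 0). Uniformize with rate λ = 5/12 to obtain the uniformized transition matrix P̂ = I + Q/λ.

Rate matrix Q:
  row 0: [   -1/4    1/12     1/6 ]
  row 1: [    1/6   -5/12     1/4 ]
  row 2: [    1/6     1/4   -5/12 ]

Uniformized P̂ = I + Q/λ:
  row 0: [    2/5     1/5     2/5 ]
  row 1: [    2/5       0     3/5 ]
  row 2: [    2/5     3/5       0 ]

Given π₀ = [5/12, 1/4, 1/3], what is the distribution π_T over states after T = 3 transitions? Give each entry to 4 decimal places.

t=0: π = [0.4167, 0.2500, 0.3333]
t=1: π = [0.4000, 0.2833, 0.3167]
t=2: π = [0.4000, 0.2700, 0.3300]
t=3: π = [0.4000, 0.2780, 0.3220]

π = [0.4000, 0.2780, 0.3220]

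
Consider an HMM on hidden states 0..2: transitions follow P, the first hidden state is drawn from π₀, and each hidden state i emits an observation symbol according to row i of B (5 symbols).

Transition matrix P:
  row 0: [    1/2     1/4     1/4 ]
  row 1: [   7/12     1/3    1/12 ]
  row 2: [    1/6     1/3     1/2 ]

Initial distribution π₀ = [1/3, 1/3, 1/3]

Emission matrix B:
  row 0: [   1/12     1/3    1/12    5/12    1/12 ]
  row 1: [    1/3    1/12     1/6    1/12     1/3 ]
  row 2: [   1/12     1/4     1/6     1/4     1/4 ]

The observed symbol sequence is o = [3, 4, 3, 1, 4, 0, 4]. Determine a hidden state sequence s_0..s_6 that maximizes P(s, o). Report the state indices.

t=0: δ = [1.389e-01, 2.778e-02, 8.333e-02]  (obs o_0=3)
t=1: δ = [5.787e-03, 1.157e-02, 1.042e-02]  ψ = [0, 0, 2]  (obs o_1=4)
t=2: δ = [2.813e-03, 3.215e-04, 1.302e-03]  ψ = [1, 1, 2]  (obs o_2=3)
t=3: δ = [4.689e-04, 5.861e-05, 1.758e-04]  ψ = [0, 0, 0]  (obs o_3=1)
t=4: δ = [1.954e-05, 3.907e-05, 2.930e-05]  ψ = [0, 0, 0]  (obs o_4=4)
t=5: δ = [1.899e-06, 4.341e-06, 1.221e-06]  ψ = [1, 1, 2]  (obs o_5=0)
t=6: δ = [2.110e-07, 4.824e-07, 1.526e-07]  ψ = [1, 1, 2]  (obs o_6=4)
backtrack: best end state = 1; path = [0, 1, 0, 0, 1, 1, 1]

path = [0, 1, 0, 0, 1, 1, 1]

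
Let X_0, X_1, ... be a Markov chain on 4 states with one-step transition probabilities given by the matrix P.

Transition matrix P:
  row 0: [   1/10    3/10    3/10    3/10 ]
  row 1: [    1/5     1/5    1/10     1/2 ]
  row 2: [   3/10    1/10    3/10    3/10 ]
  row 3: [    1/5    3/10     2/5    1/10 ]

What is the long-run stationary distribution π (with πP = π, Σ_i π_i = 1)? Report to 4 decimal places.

Balance equations π_j = Σ_i π_i·P[i][j]:
  π_0 = 1/10·π_0 + 1/5·π_1 + 3/10·π_2 + 1/5·π_3
  π_1 = 3/10·π_0 + 1/5·π_1 + 1/10·π_2 + 3/10·π_3
  π_2 = 3/10·π_0 + 1/10·π_1 + 3/10·π_2 + 2/5·π_3
  normalize: π_0 + π_1 + π_2 + π_3 = 1
Solving the linear system gives exactly π = [265/1276, 141/638, 33/116, 183/638].

π = [0.2077, 0.2210, 0.2845, 0.2868]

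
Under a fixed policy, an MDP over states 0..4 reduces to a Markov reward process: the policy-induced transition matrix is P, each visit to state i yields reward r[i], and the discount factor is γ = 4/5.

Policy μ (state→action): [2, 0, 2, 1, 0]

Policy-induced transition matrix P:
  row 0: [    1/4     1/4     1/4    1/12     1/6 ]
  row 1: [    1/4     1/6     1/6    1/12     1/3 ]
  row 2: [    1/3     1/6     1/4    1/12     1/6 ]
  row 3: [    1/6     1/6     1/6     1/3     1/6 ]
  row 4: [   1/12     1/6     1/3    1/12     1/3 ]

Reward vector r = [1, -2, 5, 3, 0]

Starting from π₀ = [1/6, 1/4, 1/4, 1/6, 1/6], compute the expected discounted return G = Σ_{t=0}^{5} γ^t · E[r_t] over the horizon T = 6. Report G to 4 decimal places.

t=0: π = [0.1667, 0.2500, 0.2500, 0.1667, 0.1667], E[r] = 1.4167, γ^t·E[r] = 1.416667, running G = 1.416667
t=1: π = [0.2292, 0.1806, 0.2292, 0.1250, 0.2361], E[r] = 1.3889, γ^t·E[r] = 1.111111, running G = 2.527778
t=2: π = [0.2193, 0.1858, 0.2442, 0.1146, 0.2361], E[r] = 1.4126, γ^t·E[r] = 0.904074, running G = 3.431852
t=3: π = [0.2215, 0.1849, 0.2446, 0.1120, 0.2370], E[r] = 1.4107, γ^t·E[r] = 0.722296, running G = 4.154148
t=4: π = [0.2216, 0.1851, 0.2450, 0.1113, 0.2370], E[r] = 1.4103, γ^t·E[r] = 0.577669, running G = 4.731817
t=5: π = [0.2216, 0.1851, 0.2450, 0.1112, 0.2370], E[r] = 1.4101, γ^t·E[r] = 0.462062, running G = 5.193880

G = 5.1939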